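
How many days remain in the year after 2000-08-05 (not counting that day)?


Day of year: 218 of 366
Remaining = 366 - 218

148 days


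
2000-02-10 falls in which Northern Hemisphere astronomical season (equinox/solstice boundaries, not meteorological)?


Date: February 10
Astronomical Winter (approx.; exact equinox/solstice day varies by year): December 21 to March 19
February 10 falls within the Winter window

Winter


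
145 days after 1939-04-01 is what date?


Start: 1939-04-01, add 145 days
April 1939 has 30 days: 30 - 1 = 29 days to April 30 -> 116 left
May 1939 has 31 days -> 85 left
June 1939 has 30 days -> 55 left
July 1939 has 31 days -> 24 left
August 1939: 24 <= 31 -> lands on August 24

Result: 1939-08-24


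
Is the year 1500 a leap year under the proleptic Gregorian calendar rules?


Gregorian leap year rule: divisible by 4, but not by 100, unless also by 400.
1500 is divisible by 100 but not 400 -> not a leap year

No


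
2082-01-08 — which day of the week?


Date: January 8, 2082
Anchor: Jan 1, 2082. With p = 2082 - 1 = 2081: (p + p//4 - p//100 + p//400) mod 7 = (2081 + 520 - 20 + 5) mod 7 = 2586 mod 7 = 3 -> Thursday (Mon=0 ... Sun=6)
Days into year = 8 - 1 = 7
Weekday index = (3 + 7) mod 7 = 3

Day of the week: Thursday


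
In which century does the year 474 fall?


Century = (year - 1) // 100 + 1
= (474 - 1) // 100 + 1
= 473 // 100 + 1
= 4 + 1

5th century


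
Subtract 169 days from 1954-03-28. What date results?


Start: 1954-03-28, subtract 169 days
Back 28 days from March 28 reaches February 28, 1954 -> 141 left
February 1954 has 28 days -> back to January 31, 1954 -> 113 left
January 1954 has 31 days -> back to December 31, 1953 -> 82 left
December 1953 has 31 days -> back to November 30, 1953 -> 51 left
November 1953 has 30 days -> back to October 31, 1953 -> 21 left
October 1953: 31 - 21 = 10 -> lands on October 10

Result: 1953-10-10


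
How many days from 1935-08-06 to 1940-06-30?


From 1935-08-06 to 1940-06-30
1935-08-06: days before August = 31 + 28 + 31 + 30 + 31 + 30 + 31 = 212 (1935 is not a leap year); day of year = 212 + 6 = 218
1940-06-30: days before June = 31 + 29 + 31 + 30 + 31 = 152 (1940 is a leap year); day of year = 152 + 30 = 182
Rest of 1935: 365 - 218 = 147
Full years 1936 (366), 1937 (365), 1938 (365), 1939 (365): 1461
Total = 147 + 1461 + 182 = 1790

1790 days


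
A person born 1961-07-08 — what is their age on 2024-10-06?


Birth: 1961-07-08
Reference: 2024-10-06
Year difference: 2024 - 1961 = 63

63 years old


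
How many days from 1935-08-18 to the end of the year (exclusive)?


Day of year: 230 of 365
Remaining = 365 - 230

135 days


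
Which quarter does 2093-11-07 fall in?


Month: November (month 11)
Q1: Jan-Mar, Q2: Apr-Jun, Q3: Jul-Sep, Q4: Oct-Dec

Q4


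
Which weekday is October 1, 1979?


Target: October 1, 1979
Anchor: Jan 1, 1979. With p = 1979 - 1 = 1978: (p + p//4 - p//100 + p//400) mod 7 = (1978 + 494 - 19 + 4) mod 7 = 2457 mod 7 = 0 -> Monday (Mon=0 ... Sun=6)
Days before October (Jan-Sep): 273 days
Weekday index = (0 + 273) mod 7 = 0

Monday


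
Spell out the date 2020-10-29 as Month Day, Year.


ISO 2020-10-29 parses as year=2020, month=10, day=29
Month 10 -> October

October 29, 2020


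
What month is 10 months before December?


December is month 12
12 - 10 = 2

February


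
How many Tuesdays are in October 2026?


October 2026 has 31 days
Anchor: Jan 1, 2026. With p = 2026 - 1 = 2025: (p + p//4 - p//100 + p//400) mod 7 = (2025 + 506 - 20 + 5) mod 7 = 2516 mod 7 = 3 -> Thursday (Mon=0 ... Sun=6)
Days before October (Jan-Sep): 273; October 1 index = (3 + 273) mod 7 = 3 -> Thursday
First Tuesday is October 6
Tuesdays: 6, 13, 20, 27

4 Tuesdays


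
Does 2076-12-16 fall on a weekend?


Anchor: Jan 1, 2076. With p = 2076 - 1 = 2075: (p + p//4 - p//100 + p//400) mod 7 = (2075 + 518 - 20 + 5) mod 7 = 2578 mod 7 = 2 -> Wednesday (Mon=0 ... Sun=6)
Day of year: 351; offset = 350
Weekday index = (2 + 350) mod 7 = 2 -> Wednesday
Weekend days: Saturday, Sunday

No


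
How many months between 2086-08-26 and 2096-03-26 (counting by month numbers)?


From August 2086 to March 2096
10 years * 12 = 120 months, minus 5 months = 115

115 months


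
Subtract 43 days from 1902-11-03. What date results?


Start: 1902-11-03, subtract 43 days
Back 3 days from November 3 reaches October 31, 1902 -> 40 left
October 1902 has 31 days -> back to September 30, 1902 -> 9 left
September 1902: 30 - 9 = 21 -> lands on September 21

Result: 1902-09-21


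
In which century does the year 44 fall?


Century = (year - 1) // 100 + 1
= (44 - 1) // 100 + 1
= 43 // 100 + 1
= 0 + 1

1st century


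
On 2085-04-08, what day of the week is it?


Date: April 8, 2085
Anchor: Jan 1, 2085. With p = 2085 - 1 = 2084: (p + p//4 - p//100 + p//400) mod 7 = (2084 + 521 - 20 + 5) mod 7 = 2590 mod 7 = 0 -> Monday (Mon=0 ... Sun=6)
Days before April (Jan-Mar): 90; offset = 90 + 8 - 1 = 97
Weekday index = (0 + 97) mod 7 = 6

Day of the week: Sunday


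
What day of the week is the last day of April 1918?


April 1918 has 30 days
Anchor: Jan 1, 1918. With p = 1918 - 1 = 1917: (p + p//4 - p//100 + p//400) mod 7 = (1917 + 479 - 19 + 4) mod 7 = 2381 mod 7 = 1 -> Tuesday (Mon=0 ... Sun=6)
Days before April (Jan-Mar): 90; April 1 index = (1 + 90) mod 7 = 0 -> Monday
Last day offset: 30 - 1 = 29 days
Weekday index = (0 + 29) mod 7 = 1

Tuesday, April 30


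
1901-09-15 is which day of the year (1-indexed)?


Date: September 15, 1901
Days in months 1 through 8: 243
Plus 15 days in September

Day of year: 258


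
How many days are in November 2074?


November 2074

30 days


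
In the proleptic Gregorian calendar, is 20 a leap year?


Gregorian leap year rule: divisible by 4, but not by 100, unless also by 400.
20 is divisible by 4 but not 100 -> leap year

Yes


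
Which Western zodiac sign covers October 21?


Date: October 21
Conventional tropical zodiac dates: Libra from September 23 onward; Scorpio starts October 23
October 21 falls within the Libra range

Libra


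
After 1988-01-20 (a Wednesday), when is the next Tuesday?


Current: Wednesday
Target: Tuesday
Days ahead: 6

Next Tuesday: 1988-01-26


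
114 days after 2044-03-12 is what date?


Start: 2044-03-12, add 114 days
March 2044 has 31 days: 31 - 12 = 19 days to March 31 -> 95 left
April 2044 has 30 days -> 65 left
May 2044 has 31 days -> 34 left
June 2044 has 30 days -> 4 left
July 2044: 4 <= 31 -> lands on July 4

Result: 2044-07-04


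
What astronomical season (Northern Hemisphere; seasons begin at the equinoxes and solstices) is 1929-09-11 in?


Date: September 11
Astronomical Summer (approx.; exact equinox/solstice day varies by year): June 21 to September 21
September 11 falls within the Summer window

Summer


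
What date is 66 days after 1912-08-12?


Start: 1912-08-12, add 66 days
August 1912 has 31 days: 31 - 12 = 19 days to August 31 -> 47 left
September 1912 has 30 days -> 17 left
October 1912: 17 <= 31 -> lands on October 17

Result: 1912-10-17


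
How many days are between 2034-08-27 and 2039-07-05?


From 2034-08-27 to 2039-07-05
2034-08-27: days before August = 31 + 28 + 31 + 30 + 31 + 30 + 31 = 212 (2034 is not a leap year); day of year = 212 + 27 = 239
2039-07-05: days before July = 31 + 28 + 31 + 30 + 31 + 30 = 181 (2039 is not a leap year); day of year = 181 + 5 = 186
Rest of 2034: 365 - 239 = 126
Full years 2035 (365), 2036 (366), 2037 (365), 2038 (365): 1461
Total = 126 + 1461 + 186 = 1773

1773 days


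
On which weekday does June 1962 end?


June 1962 has 30 days
Anchor: Jan 1, 1962. With p = 1962 - 1 = 1961: (p + p//4 - p//100 + p//400) mod 7 = (1961 + 490 - 19 + 4) mod 7 = 2436 mod 7 = 0 -> Monday (Mon=0 ... Sun=6)
Days before June (Jan-May): 151; June 1 index = (0 + 151) mod 7 = 4 -> Friday
Last day offset: 30 - 1 = 29 days
Weekday index = (4 + 29) mod 7 = 5

Saturday, June 30


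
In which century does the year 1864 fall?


Century = (year - 1) // 100 + 1
= (1864 - 1) // 100 + 1
= 1863 // 100 + 1
= 18 + 1

19th century


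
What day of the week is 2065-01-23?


Date: January 23, 2065
Anchor: Jan 1, 2065. With p = 2065 - 1 = 2064: (p + p//4 - p//100 + p//400) mod 7 = (2064 + 516 - 20 + 5) mod 7 = 2565 mod 7 = 3 -> Thursday (Mon=0 ... Sun=6)
Days into year = 23 - 1 = 22
Weekday index = (3 + 22) mod 7 = 4

Day of the week: Friday


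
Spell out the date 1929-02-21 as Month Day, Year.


ISO 1929-02-21 parses as year=1929, month=02, day=21
Month 2 -> February

February 21, 1929


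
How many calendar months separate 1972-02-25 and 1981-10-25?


From February 1972 to October 1981
9 years * 12 = 108 months, plus 8 months = 116

116 months


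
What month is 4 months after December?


December is month 12
12 + 4 = 16; wrap: 16 - 12 = 4

April


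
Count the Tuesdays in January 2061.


January 2061 has 31 days
Anchor: Jan 1, 2061. With p = 2061 - 1 = 2060: (p + p//4 - p//100 + p//400) mod 7 = (2060 + 515 - 20 + 5) mod 7 = 2560 mod 7 = 5 -> Saturday (Mon=0 ... Sun=6)
January 1 is the anchor itself -> Saturday
First Tuesday is January 4
Tuesdays: 4, 11, 18, 25

4 Tuesdays


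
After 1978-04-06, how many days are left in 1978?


Day of year: 96 of 365
Remaining = 365 - 96

269 days


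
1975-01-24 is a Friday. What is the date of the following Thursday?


Current: Friday
Target: Thursday
Days ahead: 6

Next Thursday: 1975-01-30


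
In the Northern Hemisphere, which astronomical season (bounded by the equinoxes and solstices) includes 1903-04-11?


Date: April 11
Astronomical Spring (approx.; exact equinox/solstice day varies by year): March 20 to June 20
April 11 falls within the Spring window

Spring


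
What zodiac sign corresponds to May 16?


Date: May 16
Conventional tropical zodiac dates: Taurus from April 20 onward; Gemini starts May 21
May 16 falls within the Taurus range

Taurus


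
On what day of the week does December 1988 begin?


Target: December 1, 1988
Anchor: Jan 1, 1988. With p = 1988 - 1 = 1987: (p + p//4 - p//100 + p//400) mod 7 = (1987 + 496 - 19 + 4) mod 7 = 2468 mod 7 = 4 -> Friday (Mon=0 ... Sun=6)
Days before December (Jan-Nov): 335 days
Weekday index = (4 + 335) mod 7 = 3

Thursday


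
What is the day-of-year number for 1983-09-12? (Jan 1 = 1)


Date: September 12, 1983
Days in months 1 through 8: 243
Plus 12 days in September

Day of year: 255


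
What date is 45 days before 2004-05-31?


Start: 2004-05-31, subtract 45 days
Back 31 days from May 31 reaches April 30, 2004 -> 14 left
April 2004: 30 - 14 = 16 -> lands on April 16

Result: 2004-04-16


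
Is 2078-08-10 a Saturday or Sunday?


Anchor: Jan 1, 2078. With p = 2078 - 1 = 2077: (p + p//4 - p//100 + p//400) mod 7 = (2077 + 519 - 20 + 5) mod 7 = 2581 mod 7 = 5 -> Saturday (Mon=0 ... Sun=6)
Day of year: 222; offset = 221
Weekday index = (5 + 221) mod 7 = 2 -> Wednesday
Weekend days: Saturday, Sunday

No


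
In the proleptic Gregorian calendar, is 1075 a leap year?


Gregorian leap year rule: divisible by 4, but not by 100, unless also by 400.
1075 is not divisible by 4 -> not a leap year

No


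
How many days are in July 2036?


July 2036

31 days


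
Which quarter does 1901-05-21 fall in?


Month: May (month 5)
Q1: Jan-Mar, Q2: Apr-Jun, Q3: Jul-Sep, Q4: Oct-Dec

Q2


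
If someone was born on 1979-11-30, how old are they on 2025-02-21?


Birth: 1979-11-30
Reference: 2025-02-21
Year difference: 2025 - 1979 = 46
Birthday not yet reached in 2025, subtract 1

45 years old


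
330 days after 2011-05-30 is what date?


Start: 2011-05-30, add 330 days
May 2011 has 31 days: 31 - 30 = 1 day to May 31 -> 329 left
June 2011 has 30 days -> 299 left
July 2011 has 31 days -> 268 left
August 2011 has 31 days -> 237 left
September 2011 has 30 days -> 207 left
October 2011 has 31 days -> 176 left
November 2011 has 30 days -> 146 left
December 2011 has 31 days -> 115 left
January 2012 has 31 days -> 84 left
February 2012 has 29 days -> 55 left
March 2012 has 31 days -> 24 left
April 2012: 24 <= 30 -> lands on April 24

Result: 2012-04-24


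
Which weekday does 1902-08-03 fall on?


Date: August 3, 1902
Anchor: Jan 1, 1902. With p = 1902 - 1 = 1901: (p + p//4 - p//100 + p//400) mod 7 = (1901 + 475 - 19 + 4) mod 7 = 2361 mod 7 = 2 -> Wednesday (Mon=0 ... Sun=6)
Days before August (Jan-Jul): 212; offset = 212 + 3 - 1 = 214
Weekday index = (2 + 214) mod 7 = 6

Day of the week: Sunday


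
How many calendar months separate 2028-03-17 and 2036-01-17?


From March 2028 to January 2036
8 years * 12 = 96 months, minus 2 months = 94

94 months


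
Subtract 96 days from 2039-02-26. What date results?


Start: 2039-02-26, subtract 96 days
Back 26 days from February 26 reaches January 31, 2039 -> 70 left
January 2039 has 31 days -> back to December 31, 2038 -> 39 left
December 2038 has 31 days -> back to November 30, 2038 -> 8 left
November 2038: 30 - 8 = 22 -> lands on November 22

Result: 2038-11-22


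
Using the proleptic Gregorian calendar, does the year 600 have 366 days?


Gregorian leap year rule: divisible by 4, but not by 100, unless also by 400.
600 is divisible by 100 but not 400 -> not a leap year

No


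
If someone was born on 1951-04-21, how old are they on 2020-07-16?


Birth: 1951-04-21
Reference: 2020-07-16
Year difference: 2020 - 1951 = 69

69 years old


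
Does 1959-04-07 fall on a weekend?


Anchor: Jan 1, 1959. With p = 1959 - 1 = 1958: (p + p//4 - p//100 + p//400) mod 7 = (1958 + 489 - 19 + 4) mod 7 = 2432 mod 7 = 3 -> Thursday (Mon=0 ... Sun=6)
Day of year: 97; offset = 96
Weekday index = (3 + 96) mod 7 = 1 -> Tuesday
Weekend days: Saturday, Sunday

No


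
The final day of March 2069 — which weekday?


March 2069 has 31 days
Anchor: Jan 1, 2069. With p = 2069 - 1 = 2068: (p + p//4 - p//100 + p//400) mod 7 = (2068 + 517 - 20 + 5) mod 7 = 2570 mod 7 = 1 -> Tuesday (Mon=0 ... Sun=6)
Days before March (Jan-Feb): 59; March 1 index = (1 + 59) mod 7 = 4 -> Friday
Last day offset: 31 - 1 = 30 days
Weekday index = (4 + 30) mod 7 = 6

Sunday, March 31


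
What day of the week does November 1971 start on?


Target: November 1, 1971
Anchor: Jan 1, 1971. With p = 1971 - 1 = 1970: (p + p//4 - p//100 + p//400) mod 7 = (1970 + 492 - 19 + 4) mod 7 = 2447 mod 7 = 4 -> Friday (Mon=0 ... Sun=6)
Days before November (Jan-Oct): 304 days
Weekday index = (4 + 304) mod 7 = 0

Monday


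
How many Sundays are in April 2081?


April 2081 has 30 days
Anchor: Jan 1, 2081. With p = 2081 - 1 = 2080: (p + p//4 - p//100 + p//400) mod 7 = (2080 + 520 - 20 + 5) mod 7 = 2585 mod 7 = 2 -> Wednesday (Mon=0 ... Sun=6)
Days before April (Jan-Mar): 90; April 1 index = (2 + 90) mod 7 = 1 -> Tuesday
First Sunday is April 6
Sundays: 6, 13, 20, 27

4 Sundays


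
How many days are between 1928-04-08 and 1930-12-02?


From 1928-04-08 to 1930-12-02
1928-04-08: days before April = 31 + 29 + 31 = 91 (1928 is a leap year); day of year = 91 + 8 = 99
1930-12-02: days before December = 31 + 28 + 31 + 30 + 31 + 30 + 31 + 31 + 30 + 31 + 30 = 334 (1930 is not a leap year); day of year = 334 + 2 = 336
Rest of 1928: 366 - 99 = 267
Full years 1929 (365): 365
Total = 267 + 365 + 336 = 968

968 days


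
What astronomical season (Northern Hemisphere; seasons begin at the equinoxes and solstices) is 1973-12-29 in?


Date: December 29
Astronomical Winter (approx.; exact equinox/solstice day varies by year): December 21 to March 19
December 29 falls within the Winter window

Winter


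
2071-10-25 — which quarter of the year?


Month: October (month 10)
Q1: Jan-Mar, Q2: Apr-Jun, Q3: Jul-Sep, Q4: Oct-Dec

Q4


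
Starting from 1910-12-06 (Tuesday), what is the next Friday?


Current: Tuesday
Target: Friday
Days ahead: 3

Next Friday: 1910-12-09


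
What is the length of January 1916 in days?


January 1916

31 days


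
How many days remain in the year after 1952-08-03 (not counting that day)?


Day of year: 216 of 366
Remaining = 366 - 216

150 days


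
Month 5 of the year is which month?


Month 5 of 12

May


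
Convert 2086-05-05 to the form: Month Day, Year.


ISO 2086-05-05 parses as year=2086, month=05, day=05
Month 5 -> May

May 5, 2086


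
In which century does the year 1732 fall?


Century = (year - 1) // 100 + 1
= (1732 - 1) // 100 + 1
= 1731 // 100 + 1
= 17 + 1

18th century


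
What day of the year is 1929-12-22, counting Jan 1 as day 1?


Date: December 22, 1929
Days in months 1 through 11: 334
Plus 22 days in December

Day of year: 356


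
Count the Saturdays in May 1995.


May 1995 has 31 days
Anchor: Jan 1, 1995. With p = 1995 - 1 = 1994: (p + p//4 - p//100 + p//400) mod 7 = (1994 + 498 - 19 + 4) mod 7 = 2477 mod 7 = 6 -> Sunday (Mon=0 ... Sun=6)
Days before May (Jan-Apr): 120; May 1 index = (6 + 120) mod 7 = 0 -> Monday
First Saturday is May 6
Saturdays: 6, 13, 20, 27

4 Saturdays


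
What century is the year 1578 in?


Century = (year - 1) // 100 + 1
= (1578 - 1) // 100 + 1
= 1577 // 100 + 1
= 15 + 1

16th century


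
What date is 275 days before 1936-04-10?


Start: 1936-04-10, subtract 275 days
Back 10 days from April 10 reaches March 31, 1936 -> 265 left
March 1936 has 31 days -> back to February 29, 1936 -> 234 left
February 1936 has 29 days -> back to January 31, 1936 -> 205 left
January 1936 has 31 days -> back to December 31, 1935 -> 174 left
December 1935 has 31 days -> back to November 30, 1935 -> 143 left
November 1935 has 30 days -> back to October 31, 1935 -> 113 left
October 1935 has 31 days -> back to September 30, 1935 -> 82 left
September 1935 has 30 days -> back to August 31, 1935 -> 52 left
August 1935 has 31 days -> back to July 31, 1935 -> 21 left
July 1935: 31 - 21 = 10 -> lands on July 10

Result: 1935-07-10


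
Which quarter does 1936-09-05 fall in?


Month: September (month 9)
Q1: Jan-Mar, Q2: Apr-Jun, Q3: Jul-Sep, Q4: Oct-Dec

Q3


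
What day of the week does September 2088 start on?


Target: September 1, 2088
Anchor: Jan 1, 2088. With p = 2088 - 1 = 2087: (p + p//4 - p//100 + p//400) mod 7 = (2087 + 521 - 20 + 5) mod 7 = 2593 mod 7 = 3 -> Thursday (Mon=0 ... Sun=6)
Days before September (Jan-Aug): 244 days
Weekday index = (3 + 244) mod 7 = 2

Wednesday


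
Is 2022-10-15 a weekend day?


Anchor: Jan 1, 2022. With p = 2022 - 1 = 2021: (p + p//4 - p//100 + p//400) mod 7 = (2021 + 505 - 20 + 5) mod 7 = 2511 mod 7 = 5 -> Saturday (Mon=0 ... Sun=6)
Day of year: 288; offset = 287
Weekday index = (5 + 287) mod 7 = 5 -> Saturday
Weekend days: Saturday, Sunday

Yes


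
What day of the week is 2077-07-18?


Date: July 18, 2077
Anchor: Jan 1, 2077. With p = 2077 - 1 = 2076: (p + p//4 - p//100 + p//400) mod 7 = (2076 + 519 - 20 + 5) mod 7 = 2580 mod 7 = 4 -> Friday (Mon=0 ... Sun=6)
Days before July (Jan-Jun): 181; offset = 181 + 18 - 1 = 198
Weekday index = (4 + 198) mod 7 = 6

Day of the week: Sunday


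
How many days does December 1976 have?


December 1976

31 days


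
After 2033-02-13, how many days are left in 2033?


Day of year: 44 of 365
Remaining = 365 - 44

321 days


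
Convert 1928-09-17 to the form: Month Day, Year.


ISO 1928-09-17 parses as year=1928, month=09, day=17
Month 9 -> September

September 17, 1928


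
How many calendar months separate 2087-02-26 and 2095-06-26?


From February 2087 to June 2095
8 years * 12 = 96 months, plus 4 months = 100

100 months


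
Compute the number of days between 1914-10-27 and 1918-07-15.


From 1914-10-27 to 1918-07-15
1914-10-27: days before October = 31 + 28 + 31 + 30 + 31 + 30 + 31 + 31 + 30 = 273 (1914 is not a leap year); day of year = 273 + 27 = 300
1918-07-15: days before July = 31 + 28 + 31 + 30 + 31 + 30 = 181 (1918 is not a leap year); day of year = 181 + 15 = 196
Rest of 1914: 365 - 300 = 65
Full years 1915 (365), 1916 (366), 1917 (365): 1096
Total = 65 + 1096 + 196 = 1357

1357 days


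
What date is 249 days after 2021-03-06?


Start: 2021-03-06, add 249 days
March 2021 has 31 days: 31 - 6 = 25 days to March 31 -> 224 left
April 2021 has 30 days -> 194 left
May 2021 has 31 days -> 163 left
June 2021 has 30 days -> 133 left
July 2021 has 31 days -> 102 left
August 2021 has 31 days -> 71 left
September 2021 has 30 days -> 41 left
October 2021 has 31 days -> 10 left
November 2021: 10 <= 30 -> lands on November 10

Result: 2021-11-10


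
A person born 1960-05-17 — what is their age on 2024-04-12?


Birth: 1960-05-17
Reference: 2024-04-12
Year difference: 2024 - 1960 = 64
Birthday not yet reached in 2024, subtract 1

63 years old


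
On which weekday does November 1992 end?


November 1992 has 30 days
Anchor: Jan 1, 1992. With p = 1992 - 1 = 1991: (p + p//4 - p//100 + p//400) mod 7 = (1991 + 497 - 19 + 4) mod 7 = 2473 mod 7 = 2 -> Wednesday (Mon=0 ... Sun=6)
Days before November (Jan-Oct): 305; November 1 index = (2 + 305) mod 7 = 6 -> Sunday
Last day offset: 30 - 1 = 29 days
Weekday index = (6 + 29) mod 7 = 0

Monday, November 30


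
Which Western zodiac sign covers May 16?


Date: May 16
Conventional tropical zodiac dates: Taurus from April 20 onward; Gemini starts May 21
May 16 falls within the Taurus range

Taurus


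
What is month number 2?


Month 2 of 12

February


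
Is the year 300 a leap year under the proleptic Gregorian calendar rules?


Gregorian leap year rule: divisible by 4, but not by 100, unless also by 400.
300 is divisible by 100 but not 400 -> not a leap year

No


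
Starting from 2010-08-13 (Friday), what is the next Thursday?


Current: Friday
Target: Thursday
Days ahead: 6

Next Thursday: 2010-08-19


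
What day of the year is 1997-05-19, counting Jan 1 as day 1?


Date: May 19, 1997
Days in months 1 through 4: 120
Plus 19 days in May

Day of year: 139


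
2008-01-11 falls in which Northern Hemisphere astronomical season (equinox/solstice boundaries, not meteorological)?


Date: January 11
Astronomical Winter (approx.; exact equinox/solstice day varies by year): December 21 to March 19
January 11 falls within the Winter window

Winter


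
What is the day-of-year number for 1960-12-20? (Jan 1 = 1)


Date: December 20, 1960
Days in months 1 through 11: 335
Plus 20 days in December

Day of year: 355


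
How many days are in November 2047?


November 2047

30 days


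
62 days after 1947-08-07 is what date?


Start: 1947-08-07, add 62 days
August 1947 has 31 days: 31 - 7 = 24 days to August 31 -> 38 left
September 1947 has 30 days -> 8 left
October 1947: 8 <= 31 -> lands on October 8

Result: 1947-10-08


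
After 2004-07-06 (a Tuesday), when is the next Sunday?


Current: Tuesday
Target: Sunday
Days ahead: 5

Next Sunday: 2004-07-11


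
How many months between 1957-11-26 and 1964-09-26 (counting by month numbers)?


From November 1957 to September 1964
7 years * 12 = 84 months, minus 2 months = 82

82 months


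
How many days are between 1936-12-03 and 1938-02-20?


From 1936-12-03 to 1938-02-20
1936-12-03: days before December = 31 + 29 + 31 + 30 + 31 + 30 + 31 + 31 + 30 + 31 + 30 = 335 (1936 is a leap year); day of year = 335 + 3 = 338
1938-02-20: days before February = 31; day of year = 31 + 20 = 51
Rest of 1936: 366 - 338 = 28
Full years 1937 (365): 365
Total = 28 + 365 + 51 = 444

444 days


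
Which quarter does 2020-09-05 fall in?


Month: September (month 9)
Q1: Jan-Mar, Q2: Apr-Jun, Q3: Jul-Sep, Q4: Oct-Dec

Q3


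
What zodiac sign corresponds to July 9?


Date: July 9
Conventional tropical zodiac dates: Cancer from June 21 onward; Leo starts July 23
July 9 falls within the Cancer range

Cancer


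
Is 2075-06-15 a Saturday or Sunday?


Anchor: Jan 1, 2075. With p = 2075 - 1 = 2074: (p + p//4 - p//100 + p//400) mod 7 = (2074 + 518 - 20 + 5) mod 7 = 2577 mod 7 = 1 -> Tuesday (Mon=0 ... Sun=6)
Day of year: 166; offset = 165
Weekday index = (1 + 165) mod 7 = 5 -> Saturday
Weekend days: Saturday, Sunday

Yes


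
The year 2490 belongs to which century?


Century = (year - 1) // 100 + 1
= (2490 - 1) // 100 + 1
= 2489 // 100 + 1
= 24 + 1

25th century


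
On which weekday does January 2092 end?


January 2092 has 31 days
Anchor: Jan 1, 2092. With p = 2092 - 1 = 2091: (p + p//4 - p//100 + p//400) mod 7 = (2091 + 522 - 20 + 5) mod 7 = 2598 mod 7 = 1 -> Tuesday (Mon=0 ... Sun=6)
January 1 is the anchor itself -> Tuesday
Last day offset: 31 - 1 = 30 days
Weekday index = (1 + 30) mod 7 = 3

Thursday, January 31


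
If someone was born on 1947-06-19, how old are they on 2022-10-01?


Birth: 1947-06-19
Reference: 2022-10-01
Year difference: 2022 - 1947 = 75

75 years old


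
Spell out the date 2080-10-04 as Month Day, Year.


ISO 2080-10-04 parses as year=2080, month=10, day=04
Month 10 -> October

October 4, 2080


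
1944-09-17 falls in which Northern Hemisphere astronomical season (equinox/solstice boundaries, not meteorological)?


Date: September 17
Astronomical Summer (approx.; exact equinox/solstice day varies by year): June 21 to September 21
September 17 falls within the Summer window

Summer


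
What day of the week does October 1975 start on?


Target: October 1, 1975
Anchor: Jan 1, 1975. With p = 1975 - 1 = 1974: (p + p//4 - p//100 + p//400) mod 7 = (1974 + 493 - 19 + 4) mod 7 = 2452 mod 7 = 2 -> Wednesday (Mon=0 ... Sun=6)
Days before October (Jan-Sep): 273 days
Weekday index = (2 + 273) mod 7 = 2

Wednesday


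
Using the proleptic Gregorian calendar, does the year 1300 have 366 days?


Gregorian leap year rule: divisible by 4, but not by 100, unless also by 400.
1300 is divisible by 100 but not 400 -> not a leap year

No


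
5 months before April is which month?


April is month 4
4 - 5 = -1; wrap: -1 + 12 = 11

November


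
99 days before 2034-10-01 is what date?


Start: 2034-10-01, subtract 99 days
Back 1 day from October 1 reaches September 30, 2034 -> 98 left
September 2034 has 30 days -> back to August 31, 2034 -> 68 left
August 2034 has 31 days -> back to July 31, 2034 -> 37 left
July 2034 has 31 days -> back to June 30, 2034 -> 6 left
June 2034: 30 - 6 = 24 -> lands on June 24

Result: 2034-06-24


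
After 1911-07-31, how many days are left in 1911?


Day of year: 212 of 365
Remaining = 365 - 212

153 days


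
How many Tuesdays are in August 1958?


August 1958 has 31 days
Anchor: Jan 1, 1958. With p = 1958 - 1 = 1957: (p + p//4 - p//100 + p//400) mod 7 = (1957 + 489 - 19 + 4) mod 7 = 2431 mod 7 = 2 -> Wednesday (Mon=0 ... Sun=6)
Days before August (Jan-Jul): 212; August 1 index = (2 + 212) mod 7 = 4 -> Friday
First Tuesday is August 5
Tuesdays: 5, 12, 19, 26

4 Tuesdays


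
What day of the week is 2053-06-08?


Date: June 8, 2053
Anchor: Jan 1, 2053. With p = 2053 - 1 = 2052: (p + p//4 - p//100 + p//400) mod 7 = (2052 + 513 - 20 + 5) mod 7 = 2550 mod 7 = 2 -> Wednesday (Mon=0 ... Sun=6)
Days before June (Jan-May): 151; offset = 151 + 8 - 1 = 158
Weekday index = (2 + 158) mod 7 = 6

Day of the week: Sunday


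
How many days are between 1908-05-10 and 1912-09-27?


From 1908-05-10 to 1912-09-27
1908-05-10: days before May = 31 + 29 + 31 + 30 = 121 (1908 is a leap year); day of year = 121 + 10 = 131
1912-09-27: days before September = 31 + 29 + 31 + 30 + 31 + 30 + 31 + 31 = 244 (1912 is a leap year); day of year = 244 + 27 = 271
Rest of 1908: 366 - 131 = 235
Full years 1909 (365), 1910 (365), 1911 (365): 1095
Total = 235 + 1095 + 271 = 1601

1601 days


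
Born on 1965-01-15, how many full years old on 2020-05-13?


Birth: 1965-01-15
Reference: 2020-05-13
Year difference: 2020 - 1965 = 55

55 years old


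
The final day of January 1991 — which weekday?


January 1991 has 31 days
Anchor: Jan 1, 1991. With p = 1991 - 1 = 1990: (p + p//4 - p//100 + p//400) mod 7 = (1990 + 497 - 19 + 4) mod 7 = 2472 mod 7 = 1 -> Tuesday (Mon=0 ... Sun=6)
January 1 is the anchor itself -> Tuesday
Last day offset: 31 - 1 = 30 days
Weekday index = (1 + 30) mod 7 = 3

Thursday, January 31


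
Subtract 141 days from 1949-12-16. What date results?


Start: 1949-12-16, subtract 141 days
Back 16 days from December 16 reaches November 30, 1949 -> 125 left
November 1949 has 30 days -> back to October 31, 1949 -> 95 left
October 1949 has 31 days -> back to September 30, 1949 -> 64 left
September 1949 has 30 days -> back to August 31, 1949 -> 34 left
August 1949 has 31 days -> back to July 31, 1949 -> 3 left
July 1949: 31 - 3 = 28 -> lands on July 28

Result: 1949-07-28


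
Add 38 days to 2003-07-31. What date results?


Start: 2003-07-31, add 38 days
July 31 is the last day of July 2003 -> 38 left
August 2003 has 31 days -> 7 left
September 2003: 7 <= 30 -> lands on September 7

Result: 2003-09-07


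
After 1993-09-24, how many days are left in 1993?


Day of year: 267 of 365
Remaining = 365 - 267

98 days


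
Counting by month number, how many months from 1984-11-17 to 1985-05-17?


From November 1984 to May 1985
1 year * 12 = 12 months, minus 6 months = 6

6 months


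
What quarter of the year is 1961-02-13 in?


Month: February (month 2)
Q1: Jan-Mar, Q2: Apr-Jun, Q3: Jul-Sep, Q4: Oct-Dec

Q1


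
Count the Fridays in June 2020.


June 2020 has 30 days
Anchor: Jan 1, 2020. With p = 2020 - 1 = 2019: (p + p//4 - p//100 + p//400) mod 7 = (2019 + 504 - 20 + 5) mod 7 = 2508 mod 7 = 2 -> Wednesday (Mon=0 ... Sun=6)
Days before June (Jan-May): 152; June 1 index = (2 + 152) mod 7 = 0 -> Monday
First Friday is June 5
Fridays: 5, 12, 19, 26

4 Fridays


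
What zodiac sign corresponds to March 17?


Date: March 17
Conventional tropical zodiac dates: Pisces from February 19 onward; Aries starts March 21
March 17 falls within the Pisces range

Pisces


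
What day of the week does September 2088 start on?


Target: September 1, 2088
Anchor: Jan 1, 2088. With p = 2088 - 1 = 2087: (p + p//4 - p//100 + p//400) mod 7 = (2087 + 521 - 20 + 5) mod 7 = 2593 mod 7 = 3 -> Thursday (Mon=0 ... Sun=6)
Days before September (Jan-Aug): 244 days
Weekday index = (3 + 244) mod 7 = 2

Wednesday


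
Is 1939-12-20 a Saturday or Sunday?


Anchor: Jan 1, 1939. With p = 1939 - 1 = 1938: (p + p//4 - p//100 + p//400) mod 7 = (1938 + 484 - 19 + 4) mod 7 = 2407 mod 7 = 6 -> Sunday (Mon=0 ... Sun=6)
Day of year: 354; offset = 353
Weekday index = (6 + 353) mod 7 = 2 -> Wednesday
Weekend days: Saturday, Sunday

No


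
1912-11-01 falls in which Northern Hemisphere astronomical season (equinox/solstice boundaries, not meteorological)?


Date: November 1
Astronomical Autumn (approx.; exact equinox/solstice day varies by year): September 22 to December 20
November 1 falls within the Autumn window

Autumn


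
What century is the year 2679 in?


Century = (year - 1) // 100 + 1
= (2679 - 1) // 100 + 1
= 2678 // 100 + 1
= 26 + 1

27th century


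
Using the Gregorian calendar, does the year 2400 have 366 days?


Gregorian leap year rule: divisible by 4, but not by 100, unless also by 400.
2400 is divisible by 400 -> leap year

Yes


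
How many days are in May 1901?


May 1901

31 days


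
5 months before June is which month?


June is month 6
6 - 5 = 1

January


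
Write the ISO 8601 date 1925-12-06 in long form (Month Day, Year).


ISO 1925-12-06 parses as year=1925, month=12, day=06
Month 12 -> December

December 6, 1925


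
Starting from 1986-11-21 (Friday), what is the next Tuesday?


Current: Friday
Target: Tuesday
Days ahead: 4

Next Tuesday: 1986-11-25


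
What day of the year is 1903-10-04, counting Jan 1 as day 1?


Date: October 4, 1903
Days in months 1 through 9: 273
Plus 4 days in October

Day of year: 277


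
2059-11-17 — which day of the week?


Date: November 17, 2059
Anchor: Jan 1, 2059. With p = 2059 - 1 = 2058: (p + p//4 - p//100 + p//400) mod 7 = (2058 + 514 - 20 + 5) mod 7 = 2557 mod 7 = 2 -> Wednesday (Mon=0 ... Sun=6)
Days before November (Jan-Oct): 304; offset = 304 + 17 - 1 = 320
Weekday index = (2 + 320) mod 7 = 0

Day of the week: Monday


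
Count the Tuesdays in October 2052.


October 2052 has 31 days
Anchor: Jan 1, 2052. With p = 2052 - 1 = 2051: (p + p//4 - p//100 + p//400) mod 7 = (2051 + 512 - 20 + 5) mod 7 = 2548 mod 7 = 0 -> Monday (Mon=0 ... Sun=6)
Days before October (Jan-Sep): 274; October 1 index = (0 + 274) mod 7 = 1 -> Tuesday
First Tuesday is October 1
Tuesdays: 1, 8, 15, 22, 29

5 Tuesdays


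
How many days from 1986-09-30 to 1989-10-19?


From 1986-09-30 to 1989-10-19
1986-09-30: days before September = 31 + 28 + 31 + 30 + 31 + 30 + 31 + 31 = 243 (1986 is not a leap year); day of year = 243 + 30 = 273
1989-10-19: days before October = 31 + 28 + 31 + 30 + 31 + 30 + 31 + 31 + 30 = 273 (1989 is not a leap year); day of year = 273 + 19 = 292
Rest of 1986: 365 - 273 = 92
Full years 1987 (365), 1988 (366): 731
Total = 92 + 731 + 292 = 1115

1115 days


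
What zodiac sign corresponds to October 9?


Date: October 9
Conventional tropical zodiac dates: Libra from September 23 onward; Scorpio starts October 23
October 9 falls within the Libra range

Libra


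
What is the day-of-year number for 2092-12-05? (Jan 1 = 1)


Date: December 5, 2092
Days in months 1 through 11: 335
Plus 5 days in December

Day of year: 340


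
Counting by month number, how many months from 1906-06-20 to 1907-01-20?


From June 1906 to January 1907
1 year * 12 = 12 months, minus 5 months = 7

7 months


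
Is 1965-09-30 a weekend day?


Anchor: Jan 1, 1965. With p = 1965 - 1 = 1964: (p + p//4 - p//100 + p//400) mod 7 = (1964 + 491 - 19 + 4) mod 7 = 2440 mod 7 = 4 -> Friday (Mon=0 ... Sun=6)
Day of year: 273; offset = 272
Weekday index = (4 + 272) mod 7 = 3 -> Thursday
Weekend days: Saturday, Sunday

No


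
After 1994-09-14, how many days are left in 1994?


Day of year: 257 of 365
Remaining = 365 - 257

108 days


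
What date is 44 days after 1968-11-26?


Start: 1968-11-26, add 44 days
November 1968 has 30 days: 30 - 26 = 4 days to November 30 -> 40 left
December 1968 has 31 days -> 9 left
January 1969: 9 <= 31 -> lands on January 9

Result: 1969-01-09


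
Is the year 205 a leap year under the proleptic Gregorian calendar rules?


Gregorian leap year rule: divisible by 4, but not by 100, unless also by 400.
205 is not divisible by 4 -> not a leap year

No


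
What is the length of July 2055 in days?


July 2055

31 days


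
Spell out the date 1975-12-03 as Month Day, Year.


ISO 1975-12-03 parses as year=1975, month=12, day=03
Month 12 -> December

December 3, 1975


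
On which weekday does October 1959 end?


October 1959 has 31 days
Anchor: Jan 1, 1959. With p = 1959 - 1 = 1958: (p + p//4 - p//100 + p//400) mod 7 = (1958 + 489 - 19 + 4) mod 7 = 2432 mod 7 = 3 -> Thursday (Mon=0 ... Sun=6)
Days before October (Jan-Sep): 273; October 1 index = (3 + 273) mod 7 = 3 -> Thursday
Last day offset: 31 - 1 = 30 days
Weekday index = (3 + 30) mod 7 = 5

Saturday, October 31


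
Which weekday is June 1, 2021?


Target: June 1, 2021
Anchor: Jan 1, 2021. With p = 2021 - 1 = 2020: (p + p//4 - p//100 + p//400) mod 7 = (2020 + 505 - 20 + 5) mod 7 = 2510 mod 7 = 4 -> Friday (Mon=0 ... Sun=6)
Days before June (Jan-May): 151 days
Weekday index = (4 + 151) mod 7 = 1

Tuesday


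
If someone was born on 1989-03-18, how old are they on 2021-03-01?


Birth: 1989-03-18
Reference: 2021-03-01
Year difference: 2021 - 1989 = 32
Birthday not yet reached in 2021, subtract 1

31 years old


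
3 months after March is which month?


March is month 3
3 + 3 = 6

June


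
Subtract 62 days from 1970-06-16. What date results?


Start: 1970-06-16, subtract 62 days
Back 16 days from June 16 reaches May 31, 1970 -> 46 left
May 1970 has 31 days -> back to April 30, 1970 -> 15 left
April 1970: 30 - 15 = 15 -> lands on April 15

Result: 1970-04-15


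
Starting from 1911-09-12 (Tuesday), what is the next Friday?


Current: Tuesday
Target: Friday
Days ahead: 3

Next Friday: 1911-09-15


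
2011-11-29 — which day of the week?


Date: November 29, 2011
Anchor: Jan 1, 2011. With p = 2011 - 1 = 2010: (p + p//4 - p//100 + p//400) mod 7 = (2010 + 502 - 20 + 5) mod 7 = 2497 mod 7 = 5 -> Saturday (Mon=0 ... Sun=6)
Days before November (Jan-Oct): 304; offset = 304 + 29 - 1 = 332
Weekday index = (5 + 332) mod 7 = 1

Day of the week: Tuesday


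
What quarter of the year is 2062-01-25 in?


Month: January (month 1)
Q1: Jan-Mar, Q2: Apr-Jun, Q3: Jul-Sep, Q4: Oct-Dec

Q1


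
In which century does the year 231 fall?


Century = (year - 1) // 100 + 1
= (231 - 1) // 100 + 1
= 230 // 100 + 1
= 2 + 1

3rd century


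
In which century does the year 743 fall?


Century = (year - 1) // 100 + 1
= (743 - 1) // 100 + 1
= 742 // 100 + 1
= 7 + 1

8th century


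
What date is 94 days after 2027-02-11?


Start: 2027-02-11, add 94 days
February 2027 has 28 days: 28 - 11 = 17 days to February 28 -> 77 left
March 2027 has 31 days -> 46 left
April 2027 has 30 days -> 16 left
May 2027: 16 <= 31 -> lands on May 16

Result: 2027-05-16


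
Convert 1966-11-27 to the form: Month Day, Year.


ISO 1966-11-27 parses as year=1966, month=11, day=27
Month 11 -> November

November 27, 1966


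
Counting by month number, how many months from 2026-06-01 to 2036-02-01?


From June 2026 to February 2036
10 years * 12 = 120 months, minus 4 months = 116

116 months


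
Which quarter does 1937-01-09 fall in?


Month: January (month 1)
Q1: Jan-Mar, Q2: Apr-Jun, Q3: Jul-Sep, Q4: Oct-Dec

Q1


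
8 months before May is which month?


May is month 5
5 - 8 = -3; wrap: -3 + 12 = 9

September


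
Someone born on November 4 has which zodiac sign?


Date: November 4
Conventional tropical zodiac dates: Scorpio from October 23 onward; Sagittarius starts November 22
November 4 falls within the Scorpio range

Scorpio


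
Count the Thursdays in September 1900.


September 1900 has 30 days
Anchor: Jan 1, 1900. With p = 1900 - 1 = 1899: (p + p//4 - p//100 + p//400) mod 7 = (1899 + 474 - 18 + 4) mod 7 = 2359 mod 7 = 0 -> Monday (Mon=0 ... Sun=6)
Days before September (Jan-Aug): 243; September 1 index = (0 + 243) mod 7 = 5 -> Saturday
First Thursday is September 6
Thursdays: 6, 13, 20, 27

4 Thursdays


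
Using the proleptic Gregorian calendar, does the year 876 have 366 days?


Gregorian leap year rule: divisible by 4, but not by 100, unless also by 400.
876 is divisible by 4 but not 100 -> leap year

Yes


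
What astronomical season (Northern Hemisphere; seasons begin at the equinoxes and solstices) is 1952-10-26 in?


Date: October 26
Astronomical Autumn (approx.; exact equinox/solstice day varies by year): September 22 to December 20
October 26 falls within the Autumn window

Autumn


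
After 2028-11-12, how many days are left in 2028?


Day of year: 317 of 366
Remaining = 366 - 317

49 days


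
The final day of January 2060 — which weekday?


January 2060 has 31 days
Anchor: Jan 1, 2060. With p = 2060 - 1 = 2059: (p + p//4 - p//100 + p//400) mod 7 = (2059 + 514 - 20 + 5) mod 7 = 2558 mod 7 = 3 -> Thursday (Mon=0 ... Sun=6)
January 1 is the anchor itself -> Thursday
Last day offset: 31 - 1 = 30 days
Weekday index = (3 + 30) mod 7 = 5

Saturday, January 31


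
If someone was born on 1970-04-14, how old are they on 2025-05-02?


Birth: 1970-04-14
Reference: 2025-05-02
Year difference: 2025 - 1970 = 55

55 years old


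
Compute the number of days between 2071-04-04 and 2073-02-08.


From 2071-04-04 to 2073-02-08
2071-04-04: days before April = 31 + 28 + 31 = 90 (2071 is not a leap year); day of year = 90 + 4 = 94
2073-02-08: days before February = 31; day of year = 31 + 8 = 39
Rest of 2071: 365 - 94 = 271
Full years 2072 (366): 366
Total = 271 + 366 + 39 = 676

676 days
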